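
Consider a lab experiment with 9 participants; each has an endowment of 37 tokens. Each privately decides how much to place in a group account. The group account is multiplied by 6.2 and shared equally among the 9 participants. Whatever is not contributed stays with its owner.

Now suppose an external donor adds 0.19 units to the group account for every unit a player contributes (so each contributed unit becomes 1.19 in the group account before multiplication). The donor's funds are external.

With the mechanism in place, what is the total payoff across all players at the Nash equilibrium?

The effective private return is 6.2 × 1.19 / 9 = 0.8198, which is still under 1, so the mechanism doesn't change anyone's dominant strategy: zero contribution.
At the Nash equilibrium no one contributes; group total payoff = 9 × 37 = 333.

333.00 tokens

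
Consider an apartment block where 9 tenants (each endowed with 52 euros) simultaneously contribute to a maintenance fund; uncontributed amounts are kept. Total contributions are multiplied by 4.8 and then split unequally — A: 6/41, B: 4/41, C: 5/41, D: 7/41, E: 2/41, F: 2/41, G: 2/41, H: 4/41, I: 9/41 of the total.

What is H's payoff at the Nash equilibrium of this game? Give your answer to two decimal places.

76.35 euros

For player j, contributing a unit is worthwhile iff 4.8 × (j's share) ≥ 1, i.e. iff j's share is at least 0.2083.
I alone (share 9/41) is above the threshold, contributing 52; the remaining 8 contribute 0. Total contributed: 52.
H keeps 52 and receives 4.8 × 52 × 4/41 = 24.35 from the maintenance fund, for a payoff of 76.35.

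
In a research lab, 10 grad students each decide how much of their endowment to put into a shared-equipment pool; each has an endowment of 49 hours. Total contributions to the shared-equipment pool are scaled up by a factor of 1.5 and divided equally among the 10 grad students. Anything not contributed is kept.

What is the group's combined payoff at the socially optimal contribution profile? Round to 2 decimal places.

Each contributed unit returns 1.500 to the group as a whole (0.1500 to each of 10 players), which exceeds 1, so the social optimum is full contribution: group total = 1.500 × 490 = 735.00.

735.00 hours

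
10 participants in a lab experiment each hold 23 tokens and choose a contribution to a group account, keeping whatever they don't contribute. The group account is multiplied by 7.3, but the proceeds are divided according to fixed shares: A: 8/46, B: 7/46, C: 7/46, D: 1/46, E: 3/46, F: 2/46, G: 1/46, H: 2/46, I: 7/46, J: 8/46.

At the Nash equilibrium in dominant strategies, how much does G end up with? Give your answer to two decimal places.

For player j, contributing a unit is worthwhile iff 7.3 × (j's share) ≥ 1, i.e. iff j's share is at least 0.1370.
The shares above 0.1370 belong to A, B, C, I and J, contributing 23 each; the remaining 5 contribute 0. Total contributed: 115.
G keeps 23 and receives 7.3 × 115 × 1/46 = 18.25 from the group account, for a payoff of 41.25.

41.25 tokens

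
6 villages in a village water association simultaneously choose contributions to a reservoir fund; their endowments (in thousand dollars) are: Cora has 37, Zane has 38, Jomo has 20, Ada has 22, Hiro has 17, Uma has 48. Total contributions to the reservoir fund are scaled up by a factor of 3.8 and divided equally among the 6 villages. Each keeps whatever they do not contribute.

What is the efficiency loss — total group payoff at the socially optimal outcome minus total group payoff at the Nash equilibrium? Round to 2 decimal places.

The private return per contributed unit is 3.8/6 = 0.6333 < 1 for every player regardless of endowment, so the Nash equilibrium is zero contribution and the group total is Σ E_j = 37 + 38 + 20 + 22 + 17 + 48 = 182.
Each contributed unit returns 3.800 to the group, so the social optimum is full contribution by everyone: group total = 3.800 × 182 = 691.60.
Efficiency loss = (3.800 − 1) × 182 = 509.60.

509.60 thousand dollars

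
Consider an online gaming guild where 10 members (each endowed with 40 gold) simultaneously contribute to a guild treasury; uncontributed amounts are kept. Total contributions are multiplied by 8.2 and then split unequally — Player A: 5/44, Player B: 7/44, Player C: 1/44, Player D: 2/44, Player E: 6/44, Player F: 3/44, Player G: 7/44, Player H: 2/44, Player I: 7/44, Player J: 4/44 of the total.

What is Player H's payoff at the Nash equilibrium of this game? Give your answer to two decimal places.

Player j's private return per contributed unit is 8.2 × (j's share). Contributing is weakly dominant for j when that share is at least 1/8.2 = 0.1220, and contributing 0 is dominant otherwise.
Player B, Player E, Player G and Player I clear that bar, contributing 40 each; the remaining 6 contribute 0. Total contributed: 160.
Player H keeps 40 and receives 8.2 × 160 × 2/44 = 59.64 from the guild treasury, for a payoff of 99.64.

99.64 gold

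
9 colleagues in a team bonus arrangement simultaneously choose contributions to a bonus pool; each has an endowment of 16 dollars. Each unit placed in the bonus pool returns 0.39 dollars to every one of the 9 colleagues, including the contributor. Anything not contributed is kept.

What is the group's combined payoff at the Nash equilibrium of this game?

The private return per contributed unit is 0.39 < 1, so contributing 0 is dominant for every player. At the Nash equilibrium everyone keeps their 16, and the group total is 9 × 16 = 144.

144.00 dollars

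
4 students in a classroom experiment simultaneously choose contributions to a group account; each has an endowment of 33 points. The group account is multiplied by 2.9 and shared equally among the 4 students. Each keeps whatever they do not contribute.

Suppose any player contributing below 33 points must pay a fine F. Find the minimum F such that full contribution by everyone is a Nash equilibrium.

9.08 points

Given the others contribute fully, the best deviation is to contribute 0 (any partial contribution still incurs the fine and gives up units whose private return 0.7250 is below 1).
Deviating from 33 to 0 saves 33 points but forfeits the deviator's share of the drop in the group account: 2.9/4 × 33 = 23.92.
So the deviation gain is 33 − 23.92 = 9.08, and the fine must be at least 9.08 points to wipe it out.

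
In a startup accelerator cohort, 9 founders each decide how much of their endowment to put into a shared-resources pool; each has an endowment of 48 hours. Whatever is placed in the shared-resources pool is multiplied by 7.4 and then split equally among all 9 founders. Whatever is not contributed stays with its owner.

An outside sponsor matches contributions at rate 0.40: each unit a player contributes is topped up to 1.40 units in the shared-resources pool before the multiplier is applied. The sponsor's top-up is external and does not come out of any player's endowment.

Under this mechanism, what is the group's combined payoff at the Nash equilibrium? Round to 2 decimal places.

4475.52 hours

With the mechanism, a contributed unit returns 7.4 × 1.40 / 9 = 1.1511 per unit of net cost to the contributor — now above 1 — so contributing fully is weakly dominant for every player.
So the Nash equilibrium is full contribution by all 9; the group earns 7.4 × 1.40 × 432 = 4475.52.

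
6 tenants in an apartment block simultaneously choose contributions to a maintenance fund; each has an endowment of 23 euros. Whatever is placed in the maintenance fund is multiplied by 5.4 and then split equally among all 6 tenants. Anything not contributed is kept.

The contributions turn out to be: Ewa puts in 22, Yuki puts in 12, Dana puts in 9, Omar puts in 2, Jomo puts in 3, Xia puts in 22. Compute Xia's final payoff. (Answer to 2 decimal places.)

64.00 euros

Total contributed: 22 + 12 + 9 + 2 + 3 + 22 = 70.
Each receives 5.4 × 70 / 6 = 63.00 from the maintenance fund.
Xia keeps 23 − 22 = 1, so Xia's payoff is 1 + 63.00 = 64.00.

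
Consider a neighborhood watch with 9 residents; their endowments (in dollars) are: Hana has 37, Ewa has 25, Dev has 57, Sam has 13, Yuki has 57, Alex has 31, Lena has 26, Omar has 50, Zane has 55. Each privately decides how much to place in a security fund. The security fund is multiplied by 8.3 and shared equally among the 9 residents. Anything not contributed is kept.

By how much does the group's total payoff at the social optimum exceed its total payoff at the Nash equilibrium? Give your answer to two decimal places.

2562.30 dollars

The private return per contributed unit is 8.3/9 = 0.9222 < 1 for every player regardless of endowment, so the Nash equilibrium is zero contribution and the group total is Σ E_j = 37 + 25 + 57 + 13 + 57 + 31 + 26 + 50 + 55 = 351.
Each contributed unit returns 8.300 to the group, so the social optimum is full contribution by everyone: group total = 8.300 × 351 = 2913.30.
Efficiency loss = (8.300 − 1) × 351 = 2562.30.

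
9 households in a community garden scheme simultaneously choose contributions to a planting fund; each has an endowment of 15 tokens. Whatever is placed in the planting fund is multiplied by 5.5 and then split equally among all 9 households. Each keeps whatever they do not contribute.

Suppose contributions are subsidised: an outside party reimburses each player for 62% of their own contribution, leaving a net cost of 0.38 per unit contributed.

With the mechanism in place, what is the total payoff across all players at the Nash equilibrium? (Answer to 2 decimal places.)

With the mechanism, a contributed unit returns (5.5/9) / 0.38 = 1.6082 per unit of net cost to the contributor — now above 1 — so contributing fully is weakly dominant for every player.
At the Nash equilibrium everyone contributes 15. Group total payoff = 9 × (15 × 0.62 + 5.5 × 15) = 826.20.

826.20 tokens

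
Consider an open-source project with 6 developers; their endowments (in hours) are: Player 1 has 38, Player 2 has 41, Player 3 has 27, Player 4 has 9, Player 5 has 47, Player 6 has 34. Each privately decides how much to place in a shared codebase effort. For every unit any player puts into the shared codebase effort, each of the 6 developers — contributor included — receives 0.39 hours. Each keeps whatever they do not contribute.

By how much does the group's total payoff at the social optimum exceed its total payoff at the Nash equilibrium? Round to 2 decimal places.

262.64 hours

The private return per contributed unit is 0.39 < 1 for everyone, so the Nash equilibrium is zero contribution and the group total is Σ E_j = 38 + 41 + 27 + 9 + 47 + 34 = 196.
Each contributed unit returns 2.340 to the group, so the social optimum is full contribution by everyone: group total = 2.340 × 196 = 458.64.
Efficiency loss = (2.340 − 1) × 196 = 262.64.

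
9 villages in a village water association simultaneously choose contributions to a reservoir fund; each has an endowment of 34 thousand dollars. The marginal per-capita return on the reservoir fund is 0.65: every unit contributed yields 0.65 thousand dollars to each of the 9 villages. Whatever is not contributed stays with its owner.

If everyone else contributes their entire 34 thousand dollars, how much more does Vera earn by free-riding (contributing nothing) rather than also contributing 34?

11.90 thousand dollars

Switching from a contribution of 34 to 0 lets Vera keep an extra 34 thousand dollars, but lowers the reservoir fund by 34, which costs Vera their own share of that drop: 0.65 × 34 = 22.10.
Net gain = 34 − 22.10 = 11.90. The private return per contributed unit (0.65) is below 1, so free-riding is indeed the best response regardless of what the others do.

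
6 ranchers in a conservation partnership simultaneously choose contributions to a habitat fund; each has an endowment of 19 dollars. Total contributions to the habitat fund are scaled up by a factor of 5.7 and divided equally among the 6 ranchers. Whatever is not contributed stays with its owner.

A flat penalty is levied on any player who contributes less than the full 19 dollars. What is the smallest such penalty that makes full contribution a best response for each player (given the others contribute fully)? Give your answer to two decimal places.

Given the others contribute fully, the best deviation is to contribute 0 (any partial contribution still incurs the fine and gives up units whose private return 0.9500 is below 1).
Deviating from 19 to 0 saves 19 dollars but forfeits the deviator's share of the drop in the habitat fund: 5.7/6 × 19 = 18.05.
So the deviation gain is 19 − 18.05 = 0.95, and the fine must be at least 0.95 dollars to wipe it out.

0.95 dollars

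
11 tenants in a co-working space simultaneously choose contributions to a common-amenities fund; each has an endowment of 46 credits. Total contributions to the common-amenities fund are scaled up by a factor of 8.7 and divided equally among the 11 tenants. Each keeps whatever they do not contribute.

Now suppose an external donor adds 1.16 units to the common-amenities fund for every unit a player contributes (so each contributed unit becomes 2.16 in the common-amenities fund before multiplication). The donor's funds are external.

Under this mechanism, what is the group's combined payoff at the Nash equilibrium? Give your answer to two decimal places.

With the mechanism, a contributed unit returns 8.7 × 2.16 / 11 = 1.7084 per unit of net cost to the contributor — now above 1 — so contributing fully is weakly dominant for every player.
So the Nash equilibrium is full contribution by all 11; the group earns 8.7 × 2.16 × 506 = 9508.75.

9508.75 credits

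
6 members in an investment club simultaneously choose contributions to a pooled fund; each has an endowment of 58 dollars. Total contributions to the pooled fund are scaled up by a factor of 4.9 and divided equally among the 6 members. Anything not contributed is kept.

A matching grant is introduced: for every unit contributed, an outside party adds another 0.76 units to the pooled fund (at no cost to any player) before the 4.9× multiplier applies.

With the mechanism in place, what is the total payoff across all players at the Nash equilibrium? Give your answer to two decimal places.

Under the mechanism each unit contributed yields 4.9 × 1.76 / 6 = 1.4373 back to its contributor per unit of net cost, which exceeds 1, making full contribution the dominant choice for everyone.
At the Nash equilibrium everyone contributes 58. Group total payoff = 4.9 × 1.76 × 348 = 3001.15.

3001.15 dollars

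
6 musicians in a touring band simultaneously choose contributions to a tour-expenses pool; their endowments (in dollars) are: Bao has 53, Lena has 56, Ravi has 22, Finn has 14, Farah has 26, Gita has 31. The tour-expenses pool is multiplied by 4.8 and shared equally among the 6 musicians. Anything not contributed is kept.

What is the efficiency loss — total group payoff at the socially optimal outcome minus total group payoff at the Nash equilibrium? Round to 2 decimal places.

The private return per contributed unit is 4.8/6 = 0.8000 < 1 for every player regardless of endowment, so the Nash equilibrium is zero contribution and the group total is Σ E_j = 53 + 56 + 22 + 14 + 26 + 31 = 202.
Each contributed unit returns 4.800 to the group, so the social optimum is full contribution by everyone: group total = 4.800 × 202 = 969.60.
Efficiency loss = (4.800 − 1) × 202 = 767.60.

767.60 dollars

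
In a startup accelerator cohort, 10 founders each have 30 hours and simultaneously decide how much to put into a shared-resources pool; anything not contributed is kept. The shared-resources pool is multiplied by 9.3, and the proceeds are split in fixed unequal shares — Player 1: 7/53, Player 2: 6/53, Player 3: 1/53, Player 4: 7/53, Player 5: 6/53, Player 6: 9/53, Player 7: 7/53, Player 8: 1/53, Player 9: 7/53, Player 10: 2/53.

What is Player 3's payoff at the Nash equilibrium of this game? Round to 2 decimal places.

66.85 hours

Player j's private return per contributed unit is 9.3 × (j's share). Contributing is weakly dominant for j when that share is at least 1/9.3 = 0.1075, and contributing 0 is dominant otherwise.
The shares above 0.1075 belong to Player 1, Player 2, Player 4, Player 5, Player 6, Player 7 and Player 9, contributing 30 each; the remaining 3 contribute 0. Total contributed: 210.
Player 3 keeps 30 and receives 9.3 × 210 × 1/53 = 36.85 from the shared-resources pool, for a payoff of 66.85.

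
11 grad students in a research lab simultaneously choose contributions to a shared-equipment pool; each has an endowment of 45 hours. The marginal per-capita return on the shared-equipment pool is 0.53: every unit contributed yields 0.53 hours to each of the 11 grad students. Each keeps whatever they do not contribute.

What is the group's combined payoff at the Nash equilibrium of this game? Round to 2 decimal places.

495.00 hours

The private return per contributed unit is 0.53 < 1, so contributing 0 is dominant for every player. At the Nash equilibrium everyone keeps their 45, and the group total is 11 × 45 = 495.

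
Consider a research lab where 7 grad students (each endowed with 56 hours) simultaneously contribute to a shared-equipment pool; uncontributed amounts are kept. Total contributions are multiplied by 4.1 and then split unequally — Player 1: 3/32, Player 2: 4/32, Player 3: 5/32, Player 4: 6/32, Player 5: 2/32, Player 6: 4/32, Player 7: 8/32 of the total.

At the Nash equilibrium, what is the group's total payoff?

565.60 hours

For player j, contributing a unit is worthwhile iff 4.1 × (j's share) ≥ 1, i.e. iff j's share is at least 0.2439.
The only share above 0.2439 is Player 7's 8/32, contributing 56; the remaining 6 contribute 0. Total contributed: 56.
The shared-equipment pool pays out 4.1 × 56 = 229.60 in total (split across the unequal shares, but the aggregate is all that matters for the group sum).
The 6 free-riders keep 56 each, adding 336. Group total = 336 + 229.60 = 565.60.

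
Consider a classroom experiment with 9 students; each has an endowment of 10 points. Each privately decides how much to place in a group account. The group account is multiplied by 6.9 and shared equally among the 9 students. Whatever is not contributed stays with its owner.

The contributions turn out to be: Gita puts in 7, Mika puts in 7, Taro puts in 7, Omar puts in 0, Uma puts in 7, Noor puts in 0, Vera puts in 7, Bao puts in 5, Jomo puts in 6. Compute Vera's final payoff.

38.27 points

Total contributed: 7 + 7 + 7 + 0 + 7 + 0 + 7 + 5 + 6 = 46.
Each receives 6.9 × 46 / 9 = 35.27 from the group account.
Vera keeps 10 − 7 = 3, so Vera's payoff is 3 + 35.27 = 38.27.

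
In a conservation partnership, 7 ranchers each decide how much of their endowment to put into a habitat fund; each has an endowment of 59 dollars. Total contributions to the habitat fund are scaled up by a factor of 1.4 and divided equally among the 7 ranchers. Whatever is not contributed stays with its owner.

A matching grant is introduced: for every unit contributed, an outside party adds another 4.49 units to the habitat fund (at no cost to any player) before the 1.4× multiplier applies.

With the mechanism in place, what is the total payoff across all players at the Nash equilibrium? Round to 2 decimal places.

With the mechanism, a contributed unit returns 1.4 × 5.49 / 7 = 1.0980 per unit of net cost to the contributor — now above 1 — so contributing fully is weakly dominant for every player.
At the Nash equilibrium everyone contributes 59. Group total payoff = 1.4 × 5.49 × 413 = 3174.32.

3174.32 dollars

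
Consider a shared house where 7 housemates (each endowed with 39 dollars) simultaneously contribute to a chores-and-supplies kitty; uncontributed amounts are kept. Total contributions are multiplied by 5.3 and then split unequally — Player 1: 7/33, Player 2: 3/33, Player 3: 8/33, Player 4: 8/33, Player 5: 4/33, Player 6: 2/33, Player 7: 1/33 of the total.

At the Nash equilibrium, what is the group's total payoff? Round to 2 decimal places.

776.10 dollars

Player j's private return per contributed unit is 5.3 × (j's share). Contributing is weakly dominant for j when that share is at least 1/5.3 = 0.1887, and contributing 0 is dominant otherwise.
Player 1, Player 3 and Player 4 are above the threshold, contributing 39 each; the remaining 4 contribute 0. Total contributed: 117.
The chores-and-supplies kitty pays out 5.3 × 117 = 620.10 in total (split across the unequal shares, but the aggregate is all that matters for the group sum).
The 4 free-riders keep 39 each, adding 156. Group total = 156 + 620.10 = 776.10.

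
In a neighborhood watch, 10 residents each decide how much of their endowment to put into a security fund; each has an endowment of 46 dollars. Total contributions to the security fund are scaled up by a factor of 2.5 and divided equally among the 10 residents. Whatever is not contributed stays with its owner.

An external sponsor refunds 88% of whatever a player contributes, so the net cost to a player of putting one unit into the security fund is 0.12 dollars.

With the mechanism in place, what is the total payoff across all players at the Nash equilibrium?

1554.80 dollars

The effective private return per unit is now (2.5/10) / 0.12 = 2.0833 > 1, so every player's dominant strategy flips to full contribution.
So the Nash equilibrium is full contribution by all 10; the group earns 10 × (46 × 0.88 + 2.5 × 46) = 1554.80.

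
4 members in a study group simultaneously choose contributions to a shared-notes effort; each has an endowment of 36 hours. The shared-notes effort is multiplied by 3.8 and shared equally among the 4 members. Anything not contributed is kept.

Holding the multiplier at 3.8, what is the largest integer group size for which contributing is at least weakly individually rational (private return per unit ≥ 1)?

3

Private return per unit is 3.8/(group size), which is ≥ 1 whenever the group size is ≤ 3.8.
The largest such integer is 3.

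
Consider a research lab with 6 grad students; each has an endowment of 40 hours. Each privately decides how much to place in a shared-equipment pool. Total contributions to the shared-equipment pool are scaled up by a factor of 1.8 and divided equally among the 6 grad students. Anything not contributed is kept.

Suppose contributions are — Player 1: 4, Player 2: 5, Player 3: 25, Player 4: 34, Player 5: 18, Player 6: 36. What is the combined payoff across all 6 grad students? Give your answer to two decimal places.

337.60 hours

Total contributed: 4 + 5 + 25 + 34 + 18 + 36 = 122; total kept: 6 × 40 − 122 = 118.
The shared-equipment pool pays out 1.8 × 122 = 219.60 in aggregate.
Group total = 118 + 219.60 = 337.60.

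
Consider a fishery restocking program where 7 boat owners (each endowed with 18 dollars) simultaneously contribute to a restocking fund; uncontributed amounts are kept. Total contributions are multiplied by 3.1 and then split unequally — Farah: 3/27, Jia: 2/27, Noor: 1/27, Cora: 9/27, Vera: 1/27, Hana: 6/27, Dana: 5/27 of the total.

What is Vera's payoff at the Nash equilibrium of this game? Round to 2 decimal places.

20.07 dollars

A player with share s gets back 3.1·s per unit contributed, so full contribution is dominant for anyone with s > 1/3.1 = 0.3226 and zero contribution is dominant for anyone below.
The only share above 0.3226 is Cora's 9/27, contributing 18; the remaining 6 contribute 0. Total contributed: 18.
Vera keeps 18 and receives 3.1 × 18 × 1/27 = 2.07 from the restocking fund, for a payoff of 20.07.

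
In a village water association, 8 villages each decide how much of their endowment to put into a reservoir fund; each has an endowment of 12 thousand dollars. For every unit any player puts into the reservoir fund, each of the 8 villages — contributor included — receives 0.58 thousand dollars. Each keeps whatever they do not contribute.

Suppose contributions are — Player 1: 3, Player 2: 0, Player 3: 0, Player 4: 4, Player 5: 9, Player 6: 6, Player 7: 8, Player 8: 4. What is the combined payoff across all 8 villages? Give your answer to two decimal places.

Total contributed: 3 + 0 + 0 + 4 + 9 + 6 + 8 + 4 = 34; total kept: 8 × 12 − 34 = 62.
The reservoir fund pays out 0.58 × 8 × 34 = 157.76 in aggregate.
Group total = 62 + 157.76 = 219.76.

219.76 thousand dollars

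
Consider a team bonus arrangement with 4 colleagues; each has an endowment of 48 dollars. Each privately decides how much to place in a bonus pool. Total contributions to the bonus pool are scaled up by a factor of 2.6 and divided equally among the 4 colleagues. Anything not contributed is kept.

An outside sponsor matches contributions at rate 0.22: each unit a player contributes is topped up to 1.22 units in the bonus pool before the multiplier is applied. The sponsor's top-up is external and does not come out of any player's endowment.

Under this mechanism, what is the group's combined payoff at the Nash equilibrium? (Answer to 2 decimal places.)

The effective private return is 2.6 × 1.22 / 4 = 0.7930, which is still under 1, so the mechanism doesn't change anyone's dominant strategy: zero contribution.
At the Nash equilibrium no one contributes; group total payoff = 4 × 48 = 192.

192.00 dollars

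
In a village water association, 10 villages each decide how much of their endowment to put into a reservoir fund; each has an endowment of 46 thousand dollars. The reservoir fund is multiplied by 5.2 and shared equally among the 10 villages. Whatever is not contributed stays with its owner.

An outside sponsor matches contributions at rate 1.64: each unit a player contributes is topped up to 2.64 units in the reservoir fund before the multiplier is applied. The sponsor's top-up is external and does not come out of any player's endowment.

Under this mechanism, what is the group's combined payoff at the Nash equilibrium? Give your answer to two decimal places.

With the mechanism, a contributed unit returns 5.2 × 2.64 / 10 = 1.3728 per unit of net cost to the contributor — now above 1 — so contributing fully is weakly dominant for every player.
So the Nash equilibrium is full contribution by all 10; the group earns 5.2 × 2.64 × 460 = 6314.88.

6314.88 thousand dollars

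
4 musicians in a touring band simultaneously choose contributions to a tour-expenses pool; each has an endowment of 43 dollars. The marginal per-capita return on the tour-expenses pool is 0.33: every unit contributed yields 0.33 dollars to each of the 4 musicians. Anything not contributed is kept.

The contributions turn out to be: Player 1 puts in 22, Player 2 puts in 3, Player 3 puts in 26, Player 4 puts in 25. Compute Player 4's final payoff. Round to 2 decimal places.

Total contributed: 22 + 3 + 26 + 25 = 76.
Each receives 0.33 × 76 = 25.08 from the tour-expenses pool.
Player 4 keeps 43 − 25 = 18, so Player 4's payoff is 18 + 25.08 = 43.08.

43.08 dollars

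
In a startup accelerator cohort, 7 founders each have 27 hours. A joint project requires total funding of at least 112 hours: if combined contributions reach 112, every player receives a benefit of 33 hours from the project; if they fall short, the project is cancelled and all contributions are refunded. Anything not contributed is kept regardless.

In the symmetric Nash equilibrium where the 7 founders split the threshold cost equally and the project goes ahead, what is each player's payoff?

44 hours

Equal share of the threshold: 112/7 = 16.
At this profile no one gains by cutting their contribution: any cut drops the total below 112, the project is cancelled, contributions are refunded, and the deviator ends with 27, which is less than 27 − 16 + 33 = 44. Contributing more than 16 just wastes the excess. So contributing exactly 16 is a best response.
Each player's payoff: 27 − 16 + 33 = 44.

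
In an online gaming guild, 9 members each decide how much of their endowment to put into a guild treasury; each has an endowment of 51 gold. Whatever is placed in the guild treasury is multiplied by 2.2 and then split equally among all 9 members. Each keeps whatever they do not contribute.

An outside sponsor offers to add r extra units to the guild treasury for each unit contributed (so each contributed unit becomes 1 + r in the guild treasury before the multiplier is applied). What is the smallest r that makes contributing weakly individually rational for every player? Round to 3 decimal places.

3.091

With matching at rate r, one contributed unit becomes (1 + r) in the guild treasury and returns 2.2 × (1 + r) / 9 to the contributor.
Setting this equal to 1: 1 + r = 9/2.2 = 4.0909.
So the minimum matching rate is r = 4.0909 − 1 = 3.091.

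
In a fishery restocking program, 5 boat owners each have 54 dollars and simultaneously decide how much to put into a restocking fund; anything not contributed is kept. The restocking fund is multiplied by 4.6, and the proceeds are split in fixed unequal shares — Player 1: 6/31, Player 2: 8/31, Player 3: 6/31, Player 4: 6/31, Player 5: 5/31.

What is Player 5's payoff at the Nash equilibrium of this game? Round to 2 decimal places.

94.06 dollars

For player j, contributing a unit is worthwhile iff 4.6 × (j's share) ≥ 1, i.e. iff j's share is at least 0.2174.
The only share above 0.2174 is Player 2's 8/31, contributing 54; the remaining 4 contribute 0. Total contributed: 54.
Player 5 keeps 54 and receives 4.6 × 54 × 5/31 = 40.06 from the restocking fund, for a payoff of 94.06.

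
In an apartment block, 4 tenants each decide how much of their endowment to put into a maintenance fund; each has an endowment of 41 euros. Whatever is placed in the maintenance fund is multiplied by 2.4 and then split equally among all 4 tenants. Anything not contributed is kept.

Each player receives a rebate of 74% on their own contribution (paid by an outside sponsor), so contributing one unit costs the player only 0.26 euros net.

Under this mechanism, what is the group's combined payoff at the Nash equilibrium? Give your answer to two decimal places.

Under the mechanism each unit contributed yields (2.4/4) / 0.26 = 2.3077 back to its contributor per unit of net cost, which exceeds 1, making full contribution the dominant choice for everyone.
So the Nash equilibrium is full contribution by all 4; the group earns 4 × (41 × 0.74 + 2.4 × 41) = 514.96.

514.96 euros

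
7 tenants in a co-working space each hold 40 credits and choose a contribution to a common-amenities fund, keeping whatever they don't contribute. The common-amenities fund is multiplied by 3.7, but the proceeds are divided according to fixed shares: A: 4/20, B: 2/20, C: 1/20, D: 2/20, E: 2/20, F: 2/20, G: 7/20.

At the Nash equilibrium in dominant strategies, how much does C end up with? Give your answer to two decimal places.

A player with share s gets back 3.7·s per unit contributed, so full contribution is dominant for anyone with s > 1/3.7 = 0.2703 and zero contribution is dominant for anyone below.
The only share above 0.2703 is G's 7/20, contributing 40; the remaining 6 contribute 0. Total contributed: 40.
C keeps 40 and receives 3.7 × 40 × 1/20 = 7.40 from the common-amenities fund, for a payoff of 47.40.

47.40 credits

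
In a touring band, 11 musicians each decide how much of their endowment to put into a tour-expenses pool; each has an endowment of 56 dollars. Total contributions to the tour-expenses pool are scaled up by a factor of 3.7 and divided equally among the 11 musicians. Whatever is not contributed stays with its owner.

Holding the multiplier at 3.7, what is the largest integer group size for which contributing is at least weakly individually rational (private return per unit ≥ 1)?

3

Private return per unit is 3.7/(group size), which is ≥ 1 whenever the group size is ≤ 3.7.
The largest such integer is 3.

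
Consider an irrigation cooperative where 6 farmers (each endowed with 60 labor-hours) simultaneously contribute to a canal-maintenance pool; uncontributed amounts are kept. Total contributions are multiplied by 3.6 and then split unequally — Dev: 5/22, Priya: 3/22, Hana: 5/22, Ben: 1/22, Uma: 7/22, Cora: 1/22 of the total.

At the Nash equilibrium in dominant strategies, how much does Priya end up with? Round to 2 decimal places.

A player with share s gets back 3.6·s per unit contributed, so full contribution is dominant for anyone with s > 1/3.6 = 0.2778 and zero contribution is dominant for anyone below.
The only share above 0.2778 is Uma's 7/22, contributing 60; the remaining 5 contribute 0. Total contributed: 60.
Priya keeps 60 and receives 3.6 × 60 × 3/22 = 29.45 from the canal-maintenance pool, for a payoff of 89.45.

89.45 labor-hours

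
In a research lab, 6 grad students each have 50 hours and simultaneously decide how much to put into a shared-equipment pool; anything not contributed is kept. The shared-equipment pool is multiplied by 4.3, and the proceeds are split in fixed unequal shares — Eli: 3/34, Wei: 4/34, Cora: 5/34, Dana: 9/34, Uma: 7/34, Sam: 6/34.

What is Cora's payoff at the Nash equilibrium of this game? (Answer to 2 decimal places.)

81.62 hours

For player j, contributing a unit is worthwhile iff 4.3 × (j's share) ≥ 1, i.e. iff j's share is at least 0.2326.
Dana alone (share 9/34) is above the threshold, contributing 50; the remaining 5 contribute 0. Total contributed: 50.
Cora keeps 50 and receives 4.3 × 50 × 5/34 = 31.62 from the shared-equipment pool, for a payoff of 81.62.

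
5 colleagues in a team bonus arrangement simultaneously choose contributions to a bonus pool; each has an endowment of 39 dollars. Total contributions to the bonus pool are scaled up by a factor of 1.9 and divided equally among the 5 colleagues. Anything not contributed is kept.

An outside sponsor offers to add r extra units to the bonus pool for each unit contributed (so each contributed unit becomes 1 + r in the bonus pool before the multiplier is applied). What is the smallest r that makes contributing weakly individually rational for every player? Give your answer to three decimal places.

With matching at rate r, one contributed unit becomes (1 + r) in the bonus pool and returns 1.9 × (1 + r) / 5 to the contributor.
Setting this equal to 1: 1 + r = 5/1.9 = 2.6316.
So the minimum matching rate is r = 2.6316 − 1 = 1.632.

1.632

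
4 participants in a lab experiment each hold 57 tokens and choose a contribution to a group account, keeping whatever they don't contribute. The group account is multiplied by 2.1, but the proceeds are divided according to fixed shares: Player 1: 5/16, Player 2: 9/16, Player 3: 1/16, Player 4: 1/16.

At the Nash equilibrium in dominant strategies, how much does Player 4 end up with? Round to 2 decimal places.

For player j, contributing a unit is worthwhile iff 2.1 × (j's share) ≥ 1, i.e. iff j's share is at least 0.4762.
Only Player 2 (9/16) clears that bar, contributing 57; the remaining 3 contribute 0. Total contributed: 57.
Player 4 keeps 57 and receives 2.1 × 57 × 1/16 = 7.48 from the group account, for a payoff of 64.48.

64.48 tokens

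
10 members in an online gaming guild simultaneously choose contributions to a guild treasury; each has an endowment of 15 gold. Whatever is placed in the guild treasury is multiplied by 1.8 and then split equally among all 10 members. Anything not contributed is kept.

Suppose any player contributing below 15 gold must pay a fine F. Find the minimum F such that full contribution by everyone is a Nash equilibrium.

12.30 gold

Given the others contribute fully, the best deviation is to contribute 0 (any partial contribution still incurs the fine and gives up units whose private return 0.1800 is below 1).
Deviating from 15 to 0 saves 15 gold but forfeits the deviator's share of the drop in the guild treasury: 1.8/10 × 15 = 2.70.
So the deviation gain is 15 − 2.70 = 12.30, and the fine must be at least 12.30 gold to wipe it out.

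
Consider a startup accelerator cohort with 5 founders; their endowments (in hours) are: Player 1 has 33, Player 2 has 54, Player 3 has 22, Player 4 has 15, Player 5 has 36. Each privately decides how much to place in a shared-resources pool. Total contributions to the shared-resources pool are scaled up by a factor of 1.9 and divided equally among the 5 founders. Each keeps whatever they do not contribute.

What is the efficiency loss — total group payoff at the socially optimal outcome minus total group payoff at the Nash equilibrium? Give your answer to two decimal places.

The private return per contributed unit is 1.9/5 = 0.3800 < 1 for every player regardless of endowment, so the Nash equilibrium is zero contribution and the group total is Σ E_j = 33 + 54 + 22 + 15 + 36 = 160.
Each contributed unit returns 1.900 to the group, so the social optimum is full contribution by everyone: group total = 1.900 × 160 = 304.00.
Efficiency loss = (1.900 − 1) × 160 = 144.00.

144.00 hours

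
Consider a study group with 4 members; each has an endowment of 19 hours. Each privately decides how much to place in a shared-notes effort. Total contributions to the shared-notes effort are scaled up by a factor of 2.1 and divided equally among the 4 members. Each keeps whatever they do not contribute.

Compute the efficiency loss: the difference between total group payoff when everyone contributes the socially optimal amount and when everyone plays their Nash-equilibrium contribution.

Each contributed unit returns 2.1/4 = 0.5250 to its contributor — below 1 — so contributing 0 is dominant for every player. At the Nash equilibrium everyone keeps their 19, and the group total is 4 × 19 = 76.
Each contributed unit returns 2.100 to the group as a whole (0.5250 to each of 4 players), which exceeds 1, so the social optimum is full contribution: group total = 2.100 × 76 = 159.60.
Efficiency loss = 159.60 − 76 = 83.60.

83.60 hours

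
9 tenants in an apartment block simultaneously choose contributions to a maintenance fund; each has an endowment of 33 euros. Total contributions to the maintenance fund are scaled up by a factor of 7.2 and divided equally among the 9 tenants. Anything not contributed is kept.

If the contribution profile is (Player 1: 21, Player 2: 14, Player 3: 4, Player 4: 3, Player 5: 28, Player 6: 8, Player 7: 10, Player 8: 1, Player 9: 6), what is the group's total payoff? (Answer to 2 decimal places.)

Total contributed: 21 + 14 + 4 + 3 + 28 + 8 + 10 + 1 + 6 = 95; total kept: 9 × 33 − 95 = 202.
The maintenance fund pays out 7.2 × 95 = 684.00 in aggregate.
Group total = 202 + 684.00 = 886.00.

886.00 euros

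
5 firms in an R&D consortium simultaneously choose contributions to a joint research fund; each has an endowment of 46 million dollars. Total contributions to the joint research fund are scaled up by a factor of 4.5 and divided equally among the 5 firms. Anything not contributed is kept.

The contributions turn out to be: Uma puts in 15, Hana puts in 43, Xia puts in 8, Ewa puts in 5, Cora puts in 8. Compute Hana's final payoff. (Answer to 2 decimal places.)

Total contributed: 15 + 43 + 8 + 5 + 8 = 79.
Each receives 4.5 × 79 / 5 = 71.10 from the joint research fund.
Hana keeps 46 − 43 = 3, so Hana's payoff is 3 + 71.10 = 74.10.

74.10 million dollars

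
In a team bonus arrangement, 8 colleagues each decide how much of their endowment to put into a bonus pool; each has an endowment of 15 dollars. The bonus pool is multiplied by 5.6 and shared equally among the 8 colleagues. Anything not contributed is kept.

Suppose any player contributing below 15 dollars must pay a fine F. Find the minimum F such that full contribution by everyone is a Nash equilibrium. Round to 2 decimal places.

Given the others contribute fully, the best deviation is to contribute 0 (any partial contribution still incurs the fine and gives up units whose private return 0.7000 is below 1).
Deviating from 15 to 0 saves 15 dollars but forfeits the deviator's share of the drop in the bonus pool: 5.6/8 × 15 = 10.50.
So the deviation gain is 15 − 10.50 = 4.50, and the fine must be at least 4.50 dollars to wipe it out.

4.50 dollars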